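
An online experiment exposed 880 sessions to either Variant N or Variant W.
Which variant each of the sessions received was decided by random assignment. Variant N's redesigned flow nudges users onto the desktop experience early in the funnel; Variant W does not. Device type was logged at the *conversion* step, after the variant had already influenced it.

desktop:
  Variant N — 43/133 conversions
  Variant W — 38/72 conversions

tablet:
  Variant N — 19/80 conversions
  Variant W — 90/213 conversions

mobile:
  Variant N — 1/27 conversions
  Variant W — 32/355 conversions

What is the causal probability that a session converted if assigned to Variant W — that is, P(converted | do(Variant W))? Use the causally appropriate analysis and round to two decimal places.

Stratifying would compare variants among sessions the variants themselves sorted into device type groups — a form of selection on an intermediate. The unconditioned pooled rates give the total causal effect.
So P(outcome | do(Variant W)) is just the pooled rate for Variant W: 160/640 = 0.250.

0.25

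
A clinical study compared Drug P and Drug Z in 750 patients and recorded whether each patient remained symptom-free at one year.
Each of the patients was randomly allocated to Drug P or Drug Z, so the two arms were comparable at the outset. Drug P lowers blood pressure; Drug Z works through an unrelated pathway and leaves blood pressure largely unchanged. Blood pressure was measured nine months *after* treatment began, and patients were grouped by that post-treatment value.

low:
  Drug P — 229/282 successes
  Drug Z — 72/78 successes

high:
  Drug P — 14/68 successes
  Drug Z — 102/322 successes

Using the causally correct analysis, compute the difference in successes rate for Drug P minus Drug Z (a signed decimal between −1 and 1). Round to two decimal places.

+0.26

The blood pressure-specific comparison favours Drug Z throughout, but the pooled figures favour Drug P. The question is whether to condition on blood pressure.
Blood pressure is recorded after the drug and is itself shifted by it — it sits on the causal path from drug to outcome. Conditioning on a mediator would strip out part of the effect we want; the pooled comparison gives the total causal effect.
The causal difference is the pooled difference: 0.694 − 0.435 = +0.259.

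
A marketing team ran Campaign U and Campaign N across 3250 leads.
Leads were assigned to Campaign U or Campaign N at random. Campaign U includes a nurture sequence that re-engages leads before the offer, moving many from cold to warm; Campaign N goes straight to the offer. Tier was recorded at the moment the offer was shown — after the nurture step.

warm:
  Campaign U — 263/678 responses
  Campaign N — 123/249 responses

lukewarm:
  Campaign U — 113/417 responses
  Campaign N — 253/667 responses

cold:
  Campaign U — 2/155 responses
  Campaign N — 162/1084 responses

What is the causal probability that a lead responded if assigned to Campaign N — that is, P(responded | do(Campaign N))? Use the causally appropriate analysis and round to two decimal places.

Engagement tier lies on the pathway campaign → engagement tier → outcome, so adjusting for it blocks the indirect effect. For the total causal effect of campaign, use the unadjusted pooled rates.
So P(outcome | do(Campaign N)) is just the pooled rate for Campaign N: 538/2000 = 0.269.

0.27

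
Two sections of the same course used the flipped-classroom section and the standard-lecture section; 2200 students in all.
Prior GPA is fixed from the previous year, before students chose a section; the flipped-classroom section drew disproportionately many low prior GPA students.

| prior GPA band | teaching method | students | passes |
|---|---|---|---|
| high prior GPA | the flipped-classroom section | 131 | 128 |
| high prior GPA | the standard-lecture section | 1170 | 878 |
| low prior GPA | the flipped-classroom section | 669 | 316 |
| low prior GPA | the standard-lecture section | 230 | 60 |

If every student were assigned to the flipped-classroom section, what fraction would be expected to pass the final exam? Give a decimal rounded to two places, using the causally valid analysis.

Prior GPA band is set before the teaching method has any effect — it is not caused by the teaching method — and it independently drives the outcome. That makes it a confounder, so the causal comparison is within prior GPA band levels.
Standardising the flipped-classroom section to the population prior GPA band mix: 0.591·128/131 + 0.409·316/669 = 0.771.

0.77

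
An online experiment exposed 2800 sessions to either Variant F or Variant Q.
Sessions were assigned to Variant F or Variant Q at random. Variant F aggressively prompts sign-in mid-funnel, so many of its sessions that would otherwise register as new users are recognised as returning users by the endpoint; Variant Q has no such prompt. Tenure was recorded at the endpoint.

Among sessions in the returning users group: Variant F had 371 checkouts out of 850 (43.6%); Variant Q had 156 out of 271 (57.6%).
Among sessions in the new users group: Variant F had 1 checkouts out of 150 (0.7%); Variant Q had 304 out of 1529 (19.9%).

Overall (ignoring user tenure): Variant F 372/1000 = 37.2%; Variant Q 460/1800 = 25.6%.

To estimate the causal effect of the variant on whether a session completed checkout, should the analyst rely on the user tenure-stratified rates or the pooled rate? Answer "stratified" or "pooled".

The stratified and pooled comparisons disagree (Variant Q wins within each user tenure; Variant F wins overall), so the answer turns on the causal role of user tenure.
Stratifying would compare variants among sessions the variants themselves sorted into user tenure groups — a form of selection on an intermediate. The unconditioned pooled rates give the total causal effect.
Pooled: Variant F 37.2% vs Variant Q 25.6%; Variant F is higher overall.

pooled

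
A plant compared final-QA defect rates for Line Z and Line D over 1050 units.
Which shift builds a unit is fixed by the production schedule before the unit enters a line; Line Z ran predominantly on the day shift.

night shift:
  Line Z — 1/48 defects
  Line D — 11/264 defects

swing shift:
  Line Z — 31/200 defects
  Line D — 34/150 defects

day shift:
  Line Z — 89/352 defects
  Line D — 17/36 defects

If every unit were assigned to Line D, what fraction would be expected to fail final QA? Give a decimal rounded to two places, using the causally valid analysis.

0.26

Within every shift level Line Z has the lower rate, yet pooled Line D does — Simpson's reversal.
Here shift is a common cause — it drives both which line a case falls under and the outcome. The crude comparison mixes populations; the stratum-specific rates are the causally relevant ones.
Standardising Line D to the population shift mix: 0.297·11/264 + 0.333·34/150 + 0.370·17/36 = 0.262.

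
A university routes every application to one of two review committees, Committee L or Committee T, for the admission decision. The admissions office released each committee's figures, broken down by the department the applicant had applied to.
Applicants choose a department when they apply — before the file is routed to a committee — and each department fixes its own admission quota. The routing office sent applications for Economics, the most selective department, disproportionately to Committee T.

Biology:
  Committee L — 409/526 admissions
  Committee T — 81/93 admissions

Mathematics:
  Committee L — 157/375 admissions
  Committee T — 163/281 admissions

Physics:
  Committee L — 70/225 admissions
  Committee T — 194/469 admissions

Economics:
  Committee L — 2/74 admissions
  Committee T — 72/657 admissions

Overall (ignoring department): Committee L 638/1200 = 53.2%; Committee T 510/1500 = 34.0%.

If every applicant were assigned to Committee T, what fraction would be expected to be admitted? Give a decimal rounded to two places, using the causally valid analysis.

0.48

Since department is a pre-existing factor (not a product of the review committee) and it affects the outcome on its own, it is a confounder. The stratified rates, not the pooled rate, identify the causal effect.
Standardising Committee T to the population department mix: 0.229·81/93 + 0.243·163/281 + 0.257·194/469 + 0.271·72/657 = 0.477.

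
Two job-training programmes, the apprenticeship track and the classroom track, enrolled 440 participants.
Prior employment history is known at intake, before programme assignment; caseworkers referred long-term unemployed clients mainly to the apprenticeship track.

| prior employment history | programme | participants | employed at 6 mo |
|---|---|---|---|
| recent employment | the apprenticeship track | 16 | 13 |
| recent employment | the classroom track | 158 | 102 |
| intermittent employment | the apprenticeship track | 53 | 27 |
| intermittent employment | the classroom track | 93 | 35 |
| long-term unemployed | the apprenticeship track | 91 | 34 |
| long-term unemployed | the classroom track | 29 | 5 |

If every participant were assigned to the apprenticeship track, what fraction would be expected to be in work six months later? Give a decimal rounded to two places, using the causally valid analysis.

Here prior employment history is a common cause — it drives both which programme a case falls under and the outcome. The crude comparison mixes populations; the stratum-specific rates are the causally relevant ones.
Standardising the apprenticeship track to the population prior employment history mix: 0.395·13/16 + 0.332·27/53 + 0.273·34/91 = 0.592.

0.59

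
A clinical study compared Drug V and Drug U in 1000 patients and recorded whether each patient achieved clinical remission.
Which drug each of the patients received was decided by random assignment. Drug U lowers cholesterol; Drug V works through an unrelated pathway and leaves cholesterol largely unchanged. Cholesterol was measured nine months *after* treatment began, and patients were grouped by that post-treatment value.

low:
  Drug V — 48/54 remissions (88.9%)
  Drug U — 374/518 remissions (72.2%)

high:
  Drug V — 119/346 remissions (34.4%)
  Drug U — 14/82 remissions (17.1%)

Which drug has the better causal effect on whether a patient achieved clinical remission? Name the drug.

Drug U

The cholesterol-specific comparison favours Drug V throughout, but the pooled figures favour Drug U. The question is whether to condition on cholesterol.
Cholesterol lies on the pathway drug → cholesterol → outcome, so adjusting for it blocks the indirect effect. For the total causal effect of drug, use the unadjusted pooled rates.
Pooled: Drug V 41.8% vs Drug U 64.7%; Drug U is higher overall.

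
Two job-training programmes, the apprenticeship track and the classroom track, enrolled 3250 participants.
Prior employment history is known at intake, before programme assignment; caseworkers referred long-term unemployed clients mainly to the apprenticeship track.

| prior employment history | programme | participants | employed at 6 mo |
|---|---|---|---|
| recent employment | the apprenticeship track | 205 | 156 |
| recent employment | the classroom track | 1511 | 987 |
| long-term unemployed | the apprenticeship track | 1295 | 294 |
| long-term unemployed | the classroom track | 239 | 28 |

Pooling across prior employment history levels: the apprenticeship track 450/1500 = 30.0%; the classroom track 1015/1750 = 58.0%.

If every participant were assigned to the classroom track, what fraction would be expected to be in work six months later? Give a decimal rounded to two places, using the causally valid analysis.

The prior employment history-specific comparison favours the apprenticeship track throughout, but the pooled figures favour the classroom track. The question is whether to condition on prior employment history.
The imbalance in prior employment history arose from how participants were allocated, not from anything the programme did; and prior employment history independently affects the outcome. The pooled gap is confounded — condition on prior employment history.
Standardising the classroom track to the population prior employment history mix: 0.528·987/1511 + 0.472·28/239 = 0.400.

0.40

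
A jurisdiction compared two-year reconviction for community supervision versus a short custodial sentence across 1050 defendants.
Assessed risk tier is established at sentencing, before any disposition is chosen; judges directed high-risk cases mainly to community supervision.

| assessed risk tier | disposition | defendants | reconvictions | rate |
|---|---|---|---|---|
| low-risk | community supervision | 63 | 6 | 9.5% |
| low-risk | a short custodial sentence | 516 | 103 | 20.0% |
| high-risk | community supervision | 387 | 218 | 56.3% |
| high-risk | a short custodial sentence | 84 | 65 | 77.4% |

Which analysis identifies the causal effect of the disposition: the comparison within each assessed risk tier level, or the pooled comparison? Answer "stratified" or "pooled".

The assessed risk tier-specific comparison favours community supervision throughout, but the pooled figures favour a short custodial sentence. The question is whether to condition on assessed risk tier.
The imbalance in assessed risk tier arose from how defendants were allocated, not from anything the disposition did; and assessed risk tier independently affects the outcome. The pooled gap is confounded — condition on assessed risk tier.
Within each level — low-risk: 9.5% vs 20.0%; high-risk: 56.3% vs 77.4% — community supervision is lower every time.

stratified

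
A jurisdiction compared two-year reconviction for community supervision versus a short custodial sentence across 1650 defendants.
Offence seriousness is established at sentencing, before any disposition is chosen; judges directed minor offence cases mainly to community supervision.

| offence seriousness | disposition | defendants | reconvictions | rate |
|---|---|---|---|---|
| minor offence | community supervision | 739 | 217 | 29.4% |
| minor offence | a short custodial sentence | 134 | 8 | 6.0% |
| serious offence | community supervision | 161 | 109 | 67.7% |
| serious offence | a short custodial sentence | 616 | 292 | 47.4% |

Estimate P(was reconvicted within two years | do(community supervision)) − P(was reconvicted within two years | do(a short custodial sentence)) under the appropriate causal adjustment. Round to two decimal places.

Offence seriousness satisfies the back-door criterion: it is not a descendant of the disposition, and it blocks the spurious path from disposition to outcome. Adjusting for it (i.e., using the within-offence seriousness rates) gives the causal effect.
Adjusting over the population distribution of offence seriousness: 0.529·(0.294−0.060) + 0.471·(0.677−0.474) = +0.219.

+0.22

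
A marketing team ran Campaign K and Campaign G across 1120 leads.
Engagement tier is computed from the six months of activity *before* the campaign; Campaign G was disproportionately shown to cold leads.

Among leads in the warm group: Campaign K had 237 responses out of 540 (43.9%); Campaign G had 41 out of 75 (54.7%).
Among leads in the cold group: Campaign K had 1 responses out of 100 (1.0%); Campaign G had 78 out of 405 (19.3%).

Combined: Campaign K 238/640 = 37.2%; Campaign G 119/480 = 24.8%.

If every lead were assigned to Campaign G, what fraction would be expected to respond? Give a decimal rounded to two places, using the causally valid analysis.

0.39

Since engagement tier is a pre-existing factor (not a product of the campaign) and it affects the outcome on its own, it is a confounder. The stratified rates, not the pooled rate, identify the causal effect.
Standardising Campaign G to the population engagement tier mix: 0.549·41/75 + 0.451·78/405 = 0.387.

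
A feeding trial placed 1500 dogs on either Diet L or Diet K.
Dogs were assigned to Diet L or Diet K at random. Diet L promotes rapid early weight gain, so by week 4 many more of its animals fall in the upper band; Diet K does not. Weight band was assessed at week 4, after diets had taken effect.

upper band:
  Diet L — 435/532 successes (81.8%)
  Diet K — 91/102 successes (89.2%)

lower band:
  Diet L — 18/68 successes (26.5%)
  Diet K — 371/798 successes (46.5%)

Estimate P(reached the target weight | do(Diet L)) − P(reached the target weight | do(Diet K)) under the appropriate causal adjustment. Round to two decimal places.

+0.24

Week-4 weight band here is a post-treatment variable shaped by the diet; conditioning on it would introduce bias rather than remove it. The overall comparison is the causal one.
The causal difference is the pooled difference: 0.755 − 0.513 = +0.242.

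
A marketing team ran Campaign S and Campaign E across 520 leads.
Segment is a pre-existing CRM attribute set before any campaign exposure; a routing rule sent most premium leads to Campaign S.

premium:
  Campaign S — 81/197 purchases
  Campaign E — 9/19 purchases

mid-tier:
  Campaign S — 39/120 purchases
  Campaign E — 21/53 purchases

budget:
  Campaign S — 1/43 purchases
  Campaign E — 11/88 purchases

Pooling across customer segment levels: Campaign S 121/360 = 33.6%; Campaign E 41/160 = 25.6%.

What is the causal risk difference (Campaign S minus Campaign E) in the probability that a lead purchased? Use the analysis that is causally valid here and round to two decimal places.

-0.08

The imbalance in customer segment arose from how leads were allocated, not from anything the campaign did; and customer segment independently affects the outcome. The pooled gap is confounded — condition on customer segment.
Adjusting over the population distribution of customer segment: 0.415·(0.411−0.474) + 0.333·(0.325−0.396) + 0.252·(0.023−0.125) = -0.075.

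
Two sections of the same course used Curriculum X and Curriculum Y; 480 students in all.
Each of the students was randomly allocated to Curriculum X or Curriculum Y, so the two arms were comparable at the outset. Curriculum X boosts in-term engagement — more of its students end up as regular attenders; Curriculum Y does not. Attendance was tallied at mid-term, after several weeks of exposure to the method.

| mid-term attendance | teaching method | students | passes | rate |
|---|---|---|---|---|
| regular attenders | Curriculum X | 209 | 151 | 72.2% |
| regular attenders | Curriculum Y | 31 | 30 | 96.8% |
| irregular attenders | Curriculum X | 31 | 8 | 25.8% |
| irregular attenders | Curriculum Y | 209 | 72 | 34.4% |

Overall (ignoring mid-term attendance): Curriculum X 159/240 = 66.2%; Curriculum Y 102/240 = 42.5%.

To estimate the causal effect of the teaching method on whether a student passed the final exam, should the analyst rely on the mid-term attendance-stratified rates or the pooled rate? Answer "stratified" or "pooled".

pooled

Mid-term attendance here is a post-treatment variable shaped by the teaching method; conditioning on it would introduce bias rather than remove it. The overall comparison is the causal one.
Pooled: Curriculum X 66.2% vs Curriculum Y 42.5%; Curriculum X is higher overall.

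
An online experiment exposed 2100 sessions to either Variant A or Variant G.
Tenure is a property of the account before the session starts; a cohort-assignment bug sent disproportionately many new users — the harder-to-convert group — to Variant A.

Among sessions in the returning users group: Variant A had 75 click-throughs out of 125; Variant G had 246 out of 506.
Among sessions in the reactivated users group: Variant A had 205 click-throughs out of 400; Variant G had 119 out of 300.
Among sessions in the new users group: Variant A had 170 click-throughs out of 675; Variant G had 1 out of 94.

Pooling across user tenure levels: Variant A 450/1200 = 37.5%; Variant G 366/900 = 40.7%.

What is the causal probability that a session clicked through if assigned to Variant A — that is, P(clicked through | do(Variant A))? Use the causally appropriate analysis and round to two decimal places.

0.44

The imbalance in user tenure arose from how sessions were allocated, not from anything the variant did; and user tenure independently affects the outcome. The pooled gap is confounded — condition on user tenure.
Standardising Variant A to the population user tenure mix: 0.300·75/125 + 0.333·205/400 + 0.366·170/675 = 0.443.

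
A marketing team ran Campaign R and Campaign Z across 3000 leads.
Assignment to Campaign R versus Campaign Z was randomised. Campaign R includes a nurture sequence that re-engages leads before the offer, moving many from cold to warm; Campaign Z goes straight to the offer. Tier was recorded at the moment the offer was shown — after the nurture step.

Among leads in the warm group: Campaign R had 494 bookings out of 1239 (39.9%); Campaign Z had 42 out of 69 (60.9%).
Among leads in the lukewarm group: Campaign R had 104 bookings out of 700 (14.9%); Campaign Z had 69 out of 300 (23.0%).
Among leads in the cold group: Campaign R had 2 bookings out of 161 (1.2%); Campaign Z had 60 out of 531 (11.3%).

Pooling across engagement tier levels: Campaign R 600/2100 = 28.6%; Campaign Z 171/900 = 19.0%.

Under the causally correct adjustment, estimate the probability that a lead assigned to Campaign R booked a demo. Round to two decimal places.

Engagement tier is downstream of the campaign. One should not condition on a consequence of treatment, so the overall rates are the right comparison.
So P(outcome | do(Campaign R)) is just the pooled rate for Campaign R: 600/2100 = 0.286.

0.29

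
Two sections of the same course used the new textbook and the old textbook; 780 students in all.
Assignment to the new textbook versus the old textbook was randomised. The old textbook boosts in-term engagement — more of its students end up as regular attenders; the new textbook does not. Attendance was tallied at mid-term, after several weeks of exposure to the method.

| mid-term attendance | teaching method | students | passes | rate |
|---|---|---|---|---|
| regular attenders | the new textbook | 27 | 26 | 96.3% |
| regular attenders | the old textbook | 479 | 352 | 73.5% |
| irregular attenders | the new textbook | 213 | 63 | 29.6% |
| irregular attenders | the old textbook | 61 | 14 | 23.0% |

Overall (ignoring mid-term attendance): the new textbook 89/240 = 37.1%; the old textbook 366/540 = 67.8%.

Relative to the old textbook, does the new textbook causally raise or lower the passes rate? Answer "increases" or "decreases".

decreases

Stratifying would compare teaching methods among students the teaching methods themselves sorted into mid-term attendance groups — a form of selection on an intermediate. The unconditioned pooled rates give the total causal effect.
Pooled: the new textbook 37.1% vs the old textbook 67.8%; the old textbook is higher overall.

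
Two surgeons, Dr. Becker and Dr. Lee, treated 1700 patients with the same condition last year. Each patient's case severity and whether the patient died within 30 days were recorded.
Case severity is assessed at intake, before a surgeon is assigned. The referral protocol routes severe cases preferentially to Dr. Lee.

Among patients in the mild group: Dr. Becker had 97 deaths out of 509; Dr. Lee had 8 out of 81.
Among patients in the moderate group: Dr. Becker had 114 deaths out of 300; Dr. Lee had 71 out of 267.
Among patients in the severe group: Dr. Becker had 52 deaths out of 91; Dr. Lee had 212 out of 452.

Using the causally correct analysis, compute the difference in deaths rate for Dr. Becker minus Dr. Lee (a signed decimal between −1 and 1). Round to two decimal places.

Nothing the surgeon does changes case severity; the imbalance is an allocation artefact. With case severity also predicting the outcome, the pooled figure is confounded, and the within-stratum comparison is the causal one.
Adjusting over the population distribution of case severity: 0.347·(0.191−0.099) + 0.334·(0.380−0.266) + 0.319·(0.571−0.469) = +0.103.

+0.10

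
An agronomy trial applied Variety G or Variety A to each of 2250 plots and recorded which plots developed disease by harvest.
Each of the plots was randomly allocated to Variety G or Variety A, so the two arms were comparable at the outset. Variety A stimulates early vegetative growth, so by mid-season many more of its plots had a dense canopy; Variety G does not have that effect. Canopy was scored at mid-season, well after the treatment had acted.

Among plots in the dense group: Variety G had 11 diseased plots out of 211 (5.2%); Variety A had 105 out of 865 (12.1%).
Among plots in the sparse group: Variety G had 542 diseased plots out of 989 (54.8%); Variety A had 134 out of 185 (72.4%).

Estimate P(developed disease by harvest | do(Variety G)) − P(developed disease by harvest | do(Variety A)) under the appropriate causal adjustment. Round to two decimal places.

Variety G is lower inside every mid-season canopy stratum but Variety A is lower in aggregate. Whether to stratify depends on how mid-season canopy relates to the variety.
Mid-season canopy lies on the pathway variety → mid-season canopy → outcome, so adjusting for it blocks the indirect effect. For the total causal effect of variety, use the unadjusted pooled rates.
The causal difference is the pooled difference: 0.461 − 0.228 = +0.233.

+0.23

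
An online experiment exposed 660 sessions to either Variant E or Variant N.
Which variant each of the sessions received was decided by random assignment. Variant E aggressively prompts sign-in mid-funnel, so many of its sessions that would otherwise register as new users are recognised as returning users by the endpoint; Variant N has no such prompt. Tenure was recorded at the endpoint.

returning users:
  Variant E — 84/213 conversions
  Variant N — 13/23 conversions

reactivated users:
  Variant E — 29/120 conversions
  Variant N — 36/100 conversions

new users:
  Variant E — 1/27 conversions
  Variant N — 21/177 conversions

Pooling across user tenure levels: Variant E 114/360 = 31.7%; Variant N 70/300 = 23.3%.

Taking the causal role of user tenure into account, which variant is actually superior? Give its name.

The user tenure-specific comparison favours Variant N throughout, but the pooled figures favour Variant E. The question is whether to condition on user tenure.
User tenure here is a post-treatment variable shaped by the variant; conditioning on it would introduce bias rather than remove it. The overall comparison is the causal one.
Pooled: Variant E 31.7% vs Variant N 23.3%; Variant E is higher overall.

Variant E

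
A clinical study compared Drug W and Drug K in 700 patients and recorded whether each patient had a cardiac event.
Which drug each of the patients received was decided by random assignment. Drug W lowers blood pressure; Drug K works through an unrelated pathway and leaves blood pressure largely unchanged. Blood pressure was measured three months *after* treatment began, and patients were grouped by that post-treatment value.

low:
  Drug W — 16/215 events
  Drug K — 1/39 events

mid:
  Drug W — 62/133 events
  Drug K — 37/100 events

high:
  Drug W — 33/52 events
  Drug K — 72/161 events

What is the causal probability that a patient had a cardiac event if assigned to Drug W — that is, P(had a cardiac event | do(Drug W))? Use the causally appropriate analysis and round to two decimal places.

Stratifying would compare drugs among patients the drugs themselves sorted into blood pressure groups — a form of selection on an intermediate. The unconditioned pooled rates give the total causal effect.
So P(outcome | do(Drug W)) is just the pooled rate for Drug W: 111/400 = 0.278.

0.28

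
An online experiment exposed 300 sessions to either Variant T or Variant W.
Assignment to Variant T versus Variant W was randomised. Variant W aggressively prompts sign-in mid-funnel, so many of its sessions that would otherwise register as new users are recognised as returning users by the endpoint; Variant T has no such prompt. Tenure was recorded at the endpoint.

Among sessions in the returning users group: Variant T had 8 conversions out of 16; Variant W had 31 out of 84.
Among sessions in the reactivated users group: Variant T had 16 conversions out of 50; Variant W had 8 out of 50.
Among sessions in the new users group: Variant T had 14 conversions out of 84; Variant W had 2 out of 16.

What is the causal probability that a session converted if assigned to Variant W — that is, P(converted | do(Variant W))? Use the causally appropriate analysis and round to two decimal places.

0.27

User tenure lies on the pathway variant → user tenure → outcome, so adjusting for it blocks the indirect effect. For the total causal effect of variant, use the unadjusted pooled rates.
So P(outcome | do(Variant W)) is just the pooled rate for Variant W: 41/150 = 0.273.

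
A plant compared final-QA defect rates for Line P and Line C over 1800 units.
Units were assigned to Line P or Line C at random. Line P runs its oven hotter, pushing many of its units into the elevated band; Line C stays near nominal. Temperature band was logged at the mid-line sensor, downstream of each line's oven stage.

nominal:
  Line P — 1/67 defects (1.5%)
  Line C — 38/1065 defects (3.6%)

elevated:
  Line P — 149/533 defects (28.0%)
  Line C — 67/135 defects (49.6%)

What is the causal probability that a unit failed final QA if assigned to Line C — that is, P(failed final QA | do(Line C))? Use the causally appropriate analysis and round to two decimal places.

0.09

Stratifying would compare lines among units the lines themselves sorted into in-process temperature band groups — a form of selection on an intermediate. The unconditioned pooled rates give the total causal effect.
So P(outcome | do(Line C)) is just the pooled rate for Line C: 105/1200 = 0.087.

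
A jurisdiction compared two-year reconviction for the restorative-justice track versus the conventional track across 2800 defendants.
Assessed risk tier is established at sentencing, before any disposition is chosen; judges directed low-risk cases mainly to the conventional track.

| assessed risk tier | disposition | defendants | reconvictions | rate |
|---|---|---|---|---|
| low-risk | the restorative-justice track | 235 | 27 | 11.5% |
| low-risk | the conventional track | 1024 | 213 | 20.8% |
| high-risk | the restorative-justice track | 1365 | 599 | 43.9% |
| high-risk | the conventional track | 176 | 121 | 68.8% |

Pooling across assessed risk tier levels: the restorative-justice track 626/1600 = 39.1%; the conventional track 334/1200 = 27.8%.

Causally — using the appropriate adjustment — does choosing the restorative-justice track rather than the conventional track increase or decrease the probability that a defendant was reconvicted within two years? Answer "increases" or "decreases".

The assessed risk tier-specific comparison favours the restorative-justice track throughout, but the pooled figures favour the conventional track. The question is whether to condition on assessed risk tier.
Nothing the disposition does changes assessed risk tier; the imbalance is an allocation artefact. With assessed risk tier also predicting the outcome, the pooled figure is confounded, and the within-stratum comparison is the causal one.
Within each level — low-risk: 11.5% vs 20.8%; high-risk: 43.9% vs 68.8% — the restorative-justice track is lower every time.

decreases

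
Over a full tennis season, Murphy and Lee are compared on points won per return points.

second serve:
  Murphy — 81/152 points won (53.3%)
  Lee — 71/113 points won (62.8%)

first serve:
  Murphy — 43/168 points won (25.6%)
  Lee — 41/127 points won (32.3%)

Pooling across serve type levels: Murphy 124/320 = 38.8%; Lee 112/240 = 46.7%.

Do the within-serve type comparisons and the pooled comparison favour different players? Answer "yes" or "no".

Within each serve type level (second serve 53.3% vs 62.8%; first serve 25.6% vs 32.3%), Lee has the higher rate every time. Pooled: 38.8% vs 46.7% — Lee has the higher rate overall. They agree.

no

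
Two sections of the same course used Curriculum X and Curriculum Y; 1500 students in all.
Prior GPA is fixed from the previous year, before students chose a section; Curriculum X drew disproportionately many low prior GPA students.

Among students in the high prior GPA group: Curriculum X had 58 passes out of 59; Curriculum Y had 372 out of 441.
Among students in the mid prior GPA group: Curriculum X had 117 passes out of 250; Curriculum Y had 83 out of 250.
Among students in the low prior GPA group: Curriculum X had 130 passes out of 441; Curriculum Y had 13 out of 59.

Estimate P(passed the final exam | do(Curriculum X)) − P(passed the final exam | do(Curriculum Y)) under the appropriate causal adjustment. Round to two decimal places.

Prior GPA band differs across teaching methods for reasons unrelated to any effect of the teaching method itself, and it separately predicts the outcome — a classic confounder. We must compare within prior GPA band levels.
Adjusting over the population distribution of prior GPA band: 0.333·(0.983−0.844) + 0.333·(0.468−0.332) + 0.333·(0.295−0.220) = +0.117.

+0.12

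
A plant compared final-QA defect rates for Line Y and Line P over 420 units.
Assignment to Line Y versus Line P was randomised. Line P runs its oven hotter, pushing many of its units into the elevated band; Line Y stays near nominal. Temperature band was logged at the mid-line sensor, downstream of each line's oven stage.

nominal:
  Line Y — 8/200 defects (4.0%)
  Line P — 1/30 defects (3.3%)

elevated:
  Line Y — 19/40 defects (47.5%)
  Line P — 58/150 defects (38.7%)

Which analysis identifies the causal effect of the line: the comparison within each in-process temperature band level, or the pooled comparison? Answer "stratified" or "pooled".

Stratifying would compare lines among units the lines themselves sorted into in-process temperature band groups — a form of selection on an intermediate. The unconditioned pooled rates give the total causal effect.
Pooled: Line Y 11.2% vs Line P 32.8%; Line Y is lower overall.

pooled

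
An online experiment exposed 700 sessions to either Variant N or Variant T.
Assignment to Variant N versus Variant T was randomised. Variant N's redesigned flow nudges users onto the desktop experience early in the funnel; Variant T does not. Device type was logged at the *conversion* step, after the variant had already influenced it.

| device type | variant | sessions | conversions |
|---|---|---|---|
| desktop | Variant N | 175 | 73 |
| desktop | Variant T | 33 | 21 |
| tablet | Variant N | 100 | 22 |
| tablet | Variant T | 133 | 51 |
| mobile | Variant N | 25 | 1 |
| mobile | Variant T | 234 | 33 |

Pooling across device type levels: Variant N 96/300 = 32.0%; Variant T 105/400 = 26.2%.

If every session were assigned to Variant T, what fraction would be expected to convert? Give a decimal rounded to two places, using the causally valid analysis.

0.26

Device type is recorded after the variant and is itself shifted by it — it sits on the causal path from variant to outcome. Conditioning on a mediator would strip out part of the effect we want; the pooled comparison gives the total causal effect.
So P(outcome | do(Variant T)) is just the pooled rate for Variant T: 105/400 = 0.263.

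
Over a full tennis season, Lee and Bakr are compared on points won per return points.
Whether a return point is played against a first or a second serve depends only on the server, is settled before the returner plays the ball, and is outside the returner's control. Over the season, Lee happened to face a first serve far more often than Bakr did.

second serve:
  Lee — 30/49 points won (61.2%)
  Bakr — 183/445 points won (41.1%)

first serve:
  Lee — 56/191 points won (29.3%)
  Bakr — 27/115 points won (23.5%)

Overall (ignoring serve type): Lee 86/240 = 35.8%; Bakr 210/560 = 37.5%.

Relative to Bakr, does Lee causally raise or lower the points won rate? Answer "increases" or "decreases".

The stratified and pooled comparisons disagree (Lee wins within each serve type; Bakr wins overall), so the answer turns on the causal role of serve type.
Nothing the player does changes serve type; the imbalance is an allocation artefact. With serve type also predicting the outcome, the pooled figure is confounded, and the within-stratum comparison is the causal one.
Within each level — second serve: 61.2% vs 41.1%; first serve: 29.3% vs 23.5% — Lee is higher every time.

increases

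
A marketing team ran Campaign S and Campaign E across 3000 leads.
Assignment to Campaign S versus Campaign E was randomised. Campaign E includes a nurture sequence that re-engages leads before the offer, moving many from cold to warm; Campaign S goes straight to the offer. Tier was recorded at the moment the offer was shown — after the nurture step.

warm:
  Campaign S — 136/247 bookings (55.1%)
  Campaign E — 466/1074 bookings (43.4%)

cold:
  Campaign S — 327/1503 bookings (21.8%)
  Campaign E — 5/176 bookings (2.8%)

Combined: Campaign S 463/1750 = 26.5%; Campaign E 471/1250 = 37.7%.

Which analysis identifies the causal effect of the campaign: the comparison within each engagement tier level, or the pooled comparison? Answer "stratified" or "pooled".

pooled

Engagement tier lies on the pathway campaign → engagement tier → outcome, so adjusting for it blocks the indirect effect. For the total causal effect of campaign, use the unadjusted pooled rates.
Pooled: Campaign S 26.5% vs Campaign E 37.7%; Campaign E is higher overall.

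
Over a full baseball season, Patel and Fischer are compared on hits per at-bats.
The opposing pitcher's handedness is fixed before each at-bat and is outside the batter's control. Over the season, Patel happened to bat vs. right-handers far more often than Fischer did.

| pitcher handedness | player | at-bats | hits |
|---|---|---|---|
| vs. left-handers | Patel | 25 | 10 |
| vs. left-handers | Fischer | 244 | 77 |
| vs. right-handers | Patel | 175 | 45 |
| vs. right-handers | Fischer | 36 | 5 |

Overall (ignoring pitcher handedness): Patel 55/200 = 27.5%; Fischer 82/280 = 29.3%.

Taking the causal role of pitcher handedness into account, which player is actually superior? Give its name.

The pitcher handedness-specific comparison favours Patel throughout, but the pooled figures favour Fischer. The question is whether to condition on pitcher handedness.
Nothing the player does changes pitcher handedness; the imbalance is an allocation artefact. With pitcher handedness also predicting the outcome, the pooled figure is confounded, and the within-stratum comparison is the causal one.
Within each level — vs. left-handers: 40.0% vs 31.6%; vs. right-handers: 25.7% vs 13.9% — Patel is higher every time.

Patel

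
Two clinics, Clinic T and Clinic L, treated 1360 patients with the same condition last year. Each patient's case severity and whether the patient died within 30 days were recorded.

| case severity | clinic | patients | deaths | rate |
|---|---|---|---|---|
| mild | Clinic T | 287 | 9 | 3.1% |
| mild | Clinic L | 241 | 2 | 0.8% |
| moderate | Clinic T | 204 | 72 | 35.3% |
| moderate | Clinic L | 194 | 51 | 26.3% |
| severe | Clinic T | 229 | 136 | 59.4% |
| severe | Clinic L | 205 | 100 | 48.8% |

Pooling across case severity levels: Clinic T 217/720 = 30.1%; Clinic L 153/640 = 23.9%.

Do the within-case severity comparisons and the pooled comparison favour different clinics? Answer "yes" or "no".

no

Within each case severity level (mild 3.1% vs 0.8%; moderate 35.3% vs 26.3%; severe 59.4% vs 48.8%), Clinic L has the lower rate every time. Pooled: 30.1% vs 23.9% — Clinic L has the lower rate overall. They agree.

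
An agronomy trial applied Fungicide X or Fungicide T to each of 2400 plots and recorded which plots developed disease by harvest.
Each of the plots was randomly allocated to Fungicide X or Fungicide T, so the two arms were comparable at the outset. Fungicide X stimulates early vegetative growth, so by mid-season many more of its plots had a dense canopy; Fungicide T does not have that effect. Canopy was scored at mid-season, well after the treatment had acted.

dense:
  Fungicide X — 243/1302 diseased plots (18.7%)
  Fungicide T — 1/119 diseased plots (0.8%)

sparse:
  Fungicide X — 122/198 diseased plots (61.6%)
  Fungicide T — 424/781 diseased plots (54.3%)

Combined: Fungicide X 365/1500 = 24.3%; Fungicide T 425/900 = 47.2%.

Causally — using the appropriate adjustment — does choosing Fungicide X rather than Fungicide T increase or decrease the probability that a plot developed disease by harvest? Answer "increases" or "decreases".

decreases

Stratifying would compare fungicides among plots the fungicides themselves sorted into mid-season canopy groups — a form of selection on an intermediate. The unconditioned pooled rates give the total causal effect.
Pooled: Fungicide X 24.3% vs Fungicide T 47.2%; Fungicide X is lower overall.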